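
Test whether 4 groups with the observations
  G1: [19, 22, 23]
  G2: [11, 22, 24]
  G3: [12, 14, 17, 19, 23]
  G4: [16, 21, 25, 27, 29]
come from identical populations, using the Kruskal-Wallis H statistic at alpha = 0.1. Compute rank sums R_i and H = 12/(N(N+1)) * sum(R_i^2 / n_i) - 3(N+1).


Step 1: Combine all N = 16 observations and assign midranks.
sorted (value, group, rank): (11,G2,1), (12,G3,2), (14,G3,3), (16,G4,4), (17,G3,5), (19,G1,6.5), (19,G3,6.5), (21,G4,8), (22,G1,9.5), (22,G2,9.5), (23,G1,11.5), (23,G3,11.5), (24,G2,13), (25,G4,14), (27,G4,15), (29,G4,16)
Step 2: Sum ranks within each group.
R_1 = 27.5 (n_1 = 3)
R_2 = 23.5 (n_2 = 3)
R_3 = 28 (n_3 = 5)
R_4 = 57 (n_4 = 5)
Step 3: H = 12/(N(N+1)) * sum(R_i^2/n_i) - 3(N+1)
     = 12/(16*17) * (27.5^2/3 + 23.5^2/3 + 28^2/5 + 57^2/5) - 3*17
     = 0.044118 * 1242.77 - 51
     = 3.827941.
Step 4: Ties present; correction factor C = 1 - 18/(16^3 - 16) = 0.995588. Corrected H = 3.827941 / 0.995588 = 3.844904.
Step 5: Under H0, H ~ chi^2(3); p-value = 0.278706.
Step 6: alpha = 0.1. fail to reject H0.

H = 3.8449, df = 3, p = 0.278706, fail to reject H0.


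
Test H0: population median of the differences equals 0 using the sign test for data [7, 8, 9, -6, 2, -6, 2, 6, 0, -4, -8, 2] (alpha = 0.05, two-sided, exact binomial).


Step 1: Discard zero differences. Original n = 12; n_eff = number of nonzero differences = 11.
Nonzero differences (with sign): +7, +8, +9, -6, +2, -6, +2, +6, -4, -8, +2
Step 2: Count signs: positive = 7, negative = 4.
Step 3: Under H0: P(positive) = 0.5, so the number of positives S ~ Bin(11, 0.5).
Step 4: Two-sided exact p-value = sum of Bin(11,0.5) probabilities at or below the observed probability = 0.548828.
Step 5: alpha = 0.05. fail to reject H0.

n_eff = 11, pos = 7, neg = 4, p = 0.548828, fail to reject H0.


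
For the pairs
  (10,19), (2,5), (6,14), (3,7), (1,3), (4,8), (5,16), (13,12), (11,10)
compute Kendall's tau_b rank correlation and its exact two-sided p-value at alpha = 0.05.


Step 1: Enumerate the 36 unordered pairs (i,j) with i<j and classify each by sign(x_j-x_i) * sign(y_j-y_i).
  (1,2):dx=-8,dy=-14->C; (1,3):dx=-4,dy=-5->C; (1,4):dx=-7,dy=-12->C; (1,5):dx=-9,dy=-16->C
  (1,6):dx=-6,dy=-11->C; (1,7):dx=-5,dy=-3->C; (1,8):dx=+3,dy=-7->D; (1,9):dx=+1,dy=-9->D
  (2,3):dx=+4,dy=+9->C; (2,4):dx=+1,dy=+2->C; (2,5):dx=-1,dy=-2->C; (2,6):dx=+2,dy=+3->C
  (2,7):dx=+3,dy=+11->C; (2,8):dx=+11,dy=+7->C; (2,9):dx=+9,dy=+5->C; (3,4):dx=-3,dy=-7->C
  (3,5):dx=-5,dy=-11->C; (3,6):dx=-2,dy=-6->C; (3,7):dx=-1,dy=+2->D; (3,8):dx=+7,dy=-2->D
  (3,9):dx=+5,dy=-4->D; (4,5):dx=-2,dy=-4->C; (4,6):dx=+1,dy=+1->C; (4,7):dx=+2,dy=+9->C
  (4,8):dx=+10,dy=+5->C; (4,9):dx=+8,dy=+3->C; (5,6):dx=+3,dy=+5->C; (5,7):dx=+4,dy=+13->C
  (5,8):dx=+12,dy=+9->C; (5,9):dx=+10,dy=+7->C; (6,7):dx=+1,dy=+8->C; (6,8):dx=+9,dy=+4->C
  (6,9):dx=+7,dy=+2->C; (7,8):dx=+8,dy=-4->D; (7,9):dx=+6,dy=-6->D; (8,9):dx=-2,dy=-2->C
Step 2: C = 29, D = 7, total pairs = 36.
Step 3: tau = (C - D)/(n(n-1)/2) = (29 - 7)/36 = 0.611111.
Step 4: Exact two-sided p-value (enumerate n! = 362880 permutations of y under H0): p = 0.024741.
Step 5: alpha = 0.05. reject H0.

tau_b = 0.6111 (C=29, D=7), p = 0.024741, reject H0.


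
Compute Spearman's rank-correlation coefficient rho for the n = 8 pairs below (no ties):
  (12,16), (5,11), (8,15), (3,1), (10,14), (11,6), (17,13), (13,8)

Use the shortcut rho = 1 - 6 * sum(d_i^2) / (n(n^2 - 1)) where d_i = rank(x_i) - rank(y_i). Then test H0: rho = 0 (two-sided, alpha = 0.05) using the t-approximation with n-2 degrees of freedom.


Step 1: Rank x and y separately (midranks; no ties here).
rank(x): 12->6, 5->2, 8->3, 3->1, 10->4, 11->5, 17->8, 13->7
rank(y): 16->8, 11->4, 15->7, 1->1, 14->6, 6->2, 13->5, 8->3
Step 2: d_i = R_x(i) - R_y(i); compute d_i^2.
  (6-8)^2=4, (2-4)^2=4, (3-7)^2=16, (1-1)^2=0, (4-6)^2=4, (5-2)^2=9, (8-5)^2=9, (7-3)^2=16
sum(d^2) = 62.
Step 3: rho = 1 - 6*62 / (8*(8^2 - 1)) = 1 - 372/504 = 0.261905.
Step 4: Under H0, t = rho * sqrt((n-2)/(1-rho^2)) = 0.6647 ~ t(6).
Step 5: Two-sided p-value from the t-distribution with 6 df = 0.530923.
Step 6: alpha = 0.05. fail to reject H0.

rho = 0.2619, p = 0.530923, fail to reject H0 at alpha = 0.05.


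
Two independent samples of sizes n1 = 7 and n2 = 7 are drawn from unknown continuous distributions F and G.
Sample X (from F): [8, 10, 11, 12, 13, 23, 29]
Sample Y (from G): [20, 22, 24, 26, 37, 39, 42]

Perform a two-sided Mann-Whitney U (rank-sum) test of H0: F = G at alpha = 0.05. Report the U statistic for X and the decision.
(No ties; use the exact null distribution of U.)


Step 1: Combine and sort all 14 observations; assign midranks.
sorted (value, group): (8,X), (10,X), (11,X), (12,X), (13,X), (20,Y), (22,Y), (23,X), (24,Y), (26,Y), (29,X), (37,Y), (39,Y), (42,Y)
ranks: 8->1, 10->2, 11->3, 12->4, 13->5, 20->6, 22->7, 23->8, 24->9, 26->10, 29->11, 37->12, 39->13, 42->14
Step 2: Rank sum for X: R1 = 1 + 2 + 3 + 4 + 5 + 8 + 11 = 34.
Step 3: U_X = R1 - n1(n1+1)/2 = 34 - 7*8/2 = 34 - 28 = 6.
       U_Y = n1*n2 - U_X = 49 - 6 = 43.
Step 4: No ties, so the exact null distribution of U (based on enumerating the C(14,7) = 3432 equally likely rank assignments) gives the two-sided p-value.
Step 5: p-value = 0.017483; compare to alpha = 0.05. reject H0.

U_X = 6, p = 0.017483, reject H0 at alpha = 0.05.


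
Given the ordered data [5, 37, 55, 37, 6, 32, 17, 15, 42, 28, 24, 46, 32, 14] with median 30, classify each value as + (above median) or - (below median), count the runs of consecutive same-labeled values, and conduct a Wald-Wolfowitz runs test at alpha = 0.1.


Step 1: Compute median = 30; label A = above, B = below.
Labels in order: BAAABABBABBAAB  (n_A = 7, n_B = 7)
Step 2: Count runs R = 9.
Step 3: Under H0 (random ordering), E[R] = 2*n_A*n_B/(n_A+n_B) + 1 = 2*7*7/14 + 1 = 8.0000.
        Var[R] = 2*n_A*n_B*(2*n_A*n_B - n_A - n_B) / ((n_A+n_B)^2 * (n_A+n_B-1)) = 8232/2548 = 3.2308.
        SD[R] = 1.7974.
Step 4: Continuity-corrected z = (R - 0.5 - E[R]) / SD[R] = (9 - 0.5 - 8.0000) / 1.7974 = 0.2782.
Step 5: Two-sided p-value via normal approximation = 2*(1 - Phi(|z|)) = 0.780879.
Step 6: alpha = 0.1. fail to reject H0.

R = 9, z = 0.2782, p = 0.780879, fail to reject H0.


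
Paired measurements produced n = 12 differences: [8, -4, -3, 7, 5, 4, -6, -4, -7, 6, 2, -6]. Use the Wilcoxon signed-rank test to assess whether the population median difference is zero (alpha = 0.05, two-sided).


Step 1: Drop any zero differences (none here) and take |d_i|.
|d| = [8, 4, 3, 7, 5, 4, 6, 4, 7, 6, 2, 6]
Step 2: Midrank |d_i| (ties get averaged ranks).
ranks: |8|->12, |4|->4, |3|->2, |7|->10.5, |5|->6, |4|->4, |6|->8, |4|->4, |7|->10.5, |6|->8, |2|->1, |6|->8
Step 3: Attach original signs; sum ranks with positive sign and with negative sign.
W+ = 12 + 10.5 + 6 + 4 + 8 + 1 = 41.5
W- = 4 + 2 + 8 + 4 + 10.5 + 8 = 36.5
(Check: W+ + W- = 78 should equal n(n+1)/2 = 78.)
Step 4: Test statistic W = min(W+, W-) = 36.5.
Step 5: Ties in |d|, so use the tie-corrected normal approximation.
        E[W] = n(n+1)/4 = 12*13/4 = 39.
        Tie groups: |d|=4 (t=3), |d|=6 (t=3), |d|=7 (t=2); sum(t^3 - t) = 54.
        Var[W] = n(n+1)(2n+1)/24 - sum(t^3-t)/48 = 3900/24 - 54/48 = 161.375.
        z = (W - E[W]) / sqrt(Var[W]) = (36.5 - 39) / 12.7033 = -0.1968.
        Two-sided p = 2*Phi(z) = 0.843985.
Step 6: alpha = 0.05. fail to reject H0.

W+ = 41.5, W- = 36.5, W = min = 36.5, p = 0.843985, fail to reject H0.


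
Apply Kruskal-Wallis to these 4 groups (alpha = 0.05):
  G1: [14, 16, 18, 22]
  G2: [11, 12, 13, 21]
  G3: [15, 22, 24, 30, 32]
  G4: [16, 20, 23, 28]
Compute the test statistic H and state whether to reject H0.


Step 1: Combine all N = 17 observations and assign midranks.
sorted (value, group, rank): (11,G2,1), (12,G2,2), (13,G2,3), (14,G1,4), (15,G3,5), (16,G1,6.5), (16,G4,6.5), (18,G1,8), (20,G4,9), (21,G2,10), (22,G1,11.5), (22,G3,11.5), (23,G4,13), (24,G3,14), (28,G4,15), (30,G3,16), (32,G3,17)
Step 2: Sum ranks within each group.
R_1 = 30 (n_1 = 4)
R_2 = 16 (n_2 = 4)
R_3 = 63.5 (n_3 = 5)
R_4 = 43.5 (n_4 = 4)
Step 3: H = 12/(N(N+1)) * sum(R_i^2/n_i) - 3(N+1)
     = 12/(17*18) * (30^2/4 + 16^2/4 + 63.5^2/5 + 43.5^2/4) - 3*18
     = 0.039216 * 1568.51 - 54
     = 7.510294.
Step 4: Ties present; correction factor C = 1 - 12/(17^3 - 17) = 0.997549. Corrected H = 7.510294 / 0.997549 = 7.528747.
Step 5: Under H0, H ~ chi^2(3); p-value = 0.056824.
Step 6: alpha = 0.05. fail to reject H0.

H = 7.5287, df = 3, p = 0.056824, fail to reject H0.


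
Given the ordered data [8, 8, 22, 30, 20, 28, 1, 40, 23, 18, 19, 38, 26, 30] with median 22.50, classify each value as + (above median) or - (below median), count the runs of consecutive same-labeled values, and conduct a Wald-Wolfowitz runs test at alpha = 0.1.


Step 1: Compute median = 22.50; label A = above, B = below.
Labels in order: BBBABABAABBAAA  (n_A = 7, n_B = 7)
Step 2: Count runs R = 8.
Step 3: Under H0 (random ordering), E[R] = 2*n_A*n_B/(n_A+n_B) + 1 = 2*7*7/14 + 1 = 8.0000.
        Var[R] = 2*n_A*n_B*(2*n_A*n_B - n_A - n_B) / ((n_A+n_B)^2 * (n_A+n_B-1)) = 8232/2548 = 3.2308.
        SD[R] = 1.7974.
Step 4: R = E[R], so z = 0 with no continuity correction.
Step 5: Two-sided p-value via normal approximation = 2*(1 - Phi(|z|)) = 1.000000.
Step 6: alpha = 0.1. fail to reject H0.

R = 8, z = 0.0000, p = 1.000000, fail to reject H0.


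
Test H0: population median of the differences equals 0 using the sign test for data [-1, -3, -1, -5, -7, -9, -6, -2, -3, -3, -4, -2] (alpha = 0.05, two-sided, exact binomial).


Step 1: Discard zero differences. Original n = 12; n_eff = number of nonzero differences = 12.
Nonzero differences (with sign): -1, -3, -1, -5, -7, -9, -6, -2, -3, -3, -4, -2
Step 2: Count signs: positive = 0, negative = 12.
Step 3: Under H0: P(positive) = 0.5, so the number of positives S ~ Bin(12, 0.5).
Step 4: Two-sided exact p-value = sum of Bin(12,0.5) probabilities at or below the observed probability = 0.000488.
Step 5: alpha = 0.05. reject H0.

n_eff = 12, pos = 0, neg = 12, p = 0.000488, reject H0.


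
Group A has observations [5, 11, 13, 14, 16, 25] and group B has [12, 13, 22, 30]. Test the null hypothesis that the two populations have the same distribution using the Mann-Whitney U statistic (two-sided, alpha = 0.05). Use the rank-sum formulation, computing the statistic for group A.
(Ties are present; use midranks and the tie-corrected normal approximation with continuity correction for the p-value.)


Step 1: Combine and sort all 10 observations; assign midranks.
sorted (value, group): (5,X), (11,X), (12,Y), (13,X), (13,Y), (14,X), (16,X), (22,Y), (25,X), (30,Y)
ranks: 5->1, 11->2, 12->3, 13->4.5, 13->4.5, 14->6, 16->7, 22->8, 25->9, 30->10
Step 2: Rank sum for X: R1 = 1 + 2 + 4.5 + 6 + 7 + 9 = 29.5.
Step 3: U_X = R1 - n1(n1+1)/2 = 29.5 - 6*7/2 = 29.5 - 21 = 8.5.
       U_Y = n1*n2 - U_X = 24 - 8.5 = 15.5.
Step 4: Ties are present, so use the tie-corrected normal approximation (with continuity correction) for the p-value.
Step 5: p-value = 0.521166; compare to alpha = 0.05. fail to reject H0.

U_X = 8.5, p = 0.521166, fail to reject H0 at alpha = 0.05.


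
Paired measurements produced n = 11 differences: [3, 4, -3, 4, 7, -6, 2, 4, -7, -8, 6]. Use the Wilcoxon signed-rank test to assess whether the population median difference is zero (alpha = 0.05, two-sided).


Step 1: Drop any zero differences (none here) and take |d_i|.
|d| = [3, 4, 3, 4, 7, 6, 2, 4, 7, 8, 6]
Step 2: Midrank |d_i| (ties get averaged ranks).
ranks: |3|->2.5, |4|->5, |3|->2.5, |4|->5, |7|->9.5, |6|->7.5, |2|->1, |4|->5, |7|->9.5, |8|->11, |6|->7.5
Step 3: Attach original signs; sum ranks with positive sign and with negative sign.
W+ = 2.5 + 5 + 5 + 9.5 + 1 + 5 + 7.5 = 35.5
W- = 2.5 + 7.5 + 9.5 + 11 = 30.5
(Check: W+ + W- = 66 should equal n(n+1)/2 = 66.)
Step 4: Test statistic W = min(W+, W-) = 30.5.
Step 5: Ties in |d|, so use the tie-corrected normal approximation.
        E[W] = n(n+1)/4 = 11*12/4 = 33.
        Tie groups: |d|=3 (t=2), |d|=4 (t=3), |d|=6 (t=2), |d|=7 (t=2); sum(t^3 - t) = 42.
        Var[W] = n(n+1)(2n+1)/24 - sum(t^3-t)/48 = 3036/24 - 42/48 = 125.625.
        z = (W - E[W]) / sqrt(Var[W]) = (30.5 - 33) / 11.2083 = -0.2230.
        Two-sided p = 2*Phi(z) = 0.823497.
Step 6: alpha = 0.05. fail to reject H0.

W+ = 35.5, W- = 30.5, W = min = 30.5, p = 0.823497, fail to reject H0.


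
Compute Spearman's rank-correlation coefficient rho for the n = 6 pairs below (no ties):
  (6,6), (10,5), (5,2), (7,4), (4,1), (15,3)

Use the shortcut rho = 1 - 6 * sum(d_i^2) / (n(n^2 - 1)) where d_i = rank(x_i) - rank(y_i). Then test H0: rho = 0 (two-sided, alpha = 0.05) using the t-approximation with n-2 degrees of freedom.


Step 1: Rank x and y separately (midranks; no ties here).
rank(x): 6->3, 10->5, 5->2, 7->4, 4->1, 15->6
rank(y): 6->6, 5->5, 2->2, 4->4, 1->1, 3->3
Step 2: d_i = R_x(i) - R_y(i); compute d_i^2.
  (3-6)^2=9, (5-5)^2=0, (2-2)^2=0, (4-4)^2=0, (1-1)^2=0, (6-3)^2=9
sum(d^2) = 18.
Step 3: rho = 1 - 6*18 / (6*(6^2 - 1)) = 1 - 108/210 = 0.485714.
Step 4: Under H0, t = rho * sqrt((n-2)/(1-rho^2)) = 1.1113 ~ t(4).
Step 5: Two-sided p-value from the t-distribution with 4 df = 0.328723.
Step 6: alpha = 0.05. fail to reject H0.

rho = 0.4857, p = 0.328723, fail to reject H0 at alpha = 0.05.


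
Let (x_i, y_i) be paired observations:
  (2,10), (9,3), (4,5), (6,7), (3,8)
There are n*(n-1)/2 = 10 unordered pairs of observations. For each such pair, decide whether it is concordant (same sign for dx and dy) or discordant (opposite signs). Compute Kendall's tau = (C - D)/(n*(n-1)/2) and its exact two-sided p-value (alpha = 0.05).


Step 1: Enumerate the 10 unordered pairs (i,j) with i<j and classify each by sign(x_j-x_i) * sign(y_j-y_i).
  (1,2):dx=+7,dy=-7->D; (1,3):dx=+2,dy=-5->D; (1,4):dx=+4,dy=-3->D; (1,5):dx=+1,dy=-2->D
  (2,3):dx=-5,dy=+2->D; (2,4):dx=-3,dy=+4->D; (2,5):dx=-6,dy=+5->D; (3,4):dx=+2,dy=+2->C
  (3,5):dx=-1,dy=+3->D; (4,5):dx=-3,dy=+1->D
Step 2: C = 1, D = 9, total pairs = 10.
Step 3: tau = (C - D)/(n(n-1)/2) = (1 - 9)/10 = -0.800000.
Step 4: Exact two-sided p-value (enumerate n! = 120 permutations of y under H0): p = 0.083333.
Step 5: alpha = 0.05. fail to reject H0.

tau_b = -0.8000 (C=1, D=9), p = 0.083333, fail to reject H0.


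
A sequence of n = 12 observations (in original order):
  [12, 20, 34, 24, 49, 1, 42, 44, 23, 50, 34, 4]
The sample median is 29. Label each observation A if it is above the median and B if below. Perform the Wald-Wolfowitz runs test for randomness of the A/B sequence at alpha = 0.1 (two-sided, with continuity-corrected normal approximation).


Step 1: Compute median = 29; label A = above, B = below.
Labels in order: BBABABAABAAB  (n_A = 6, n_B = 6)
Step 2: Count runs R = 9.
Step 3: Under H0 (random ordering), E[R] = 2*n_A*n_B/(n_A+n_B) + 1 = 2*6*6/12 + 1 = 7.0000.
        Var[R] = 2*n_A*n_B*(2*n_A*n_B - n_A - n_B) / ((n_A+n_B)^2 * (n_A+n_B-1)) = 4320/1584 = 2.7273.
        SD[R] = 1.6514.
Step 4: Continuity-corrected z = (R - 0.5 - E[R]) / SD[R] = (9 - 0.5 - 7.0000) / 1.6514 = 0.9083.
Step 5: Two-sided p-value via normal approximation = 2*(1 - Phi(|z|)) = 0.363722.
Step 6: alpha = 0.1. fail to reject H0.

R = 9, z = 0.9083, p = 0.363722, fail to reject H0.


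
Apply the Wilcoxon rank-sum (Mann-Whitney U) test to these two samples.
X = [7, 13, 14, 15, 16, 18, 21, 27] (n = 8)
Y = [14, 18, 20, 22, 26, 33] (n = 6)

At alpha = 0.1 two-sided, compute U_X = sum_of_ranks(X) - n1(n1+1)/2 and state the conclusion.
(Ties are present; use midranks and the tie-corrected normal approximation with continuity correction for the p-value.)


Step 1: Combine and sort all 14 observations; assign midranks.
sorted (value, group): (7,X), (13,X), (14,X), (14,Y), (15,X), (16,X), (18,X), (18,Y), (20,Y), (21,X), (22,Y), (26,Y), (27,X), (33,Y)
ranks: 7->1, 13->2, 14->3.5, 14->3.5, 15->5, 16->6, 18->7.5, 18->7.5, 20->9, 21->10, 22->11, 26->12, 27->13, 33->14
Step 2: Rank sum for X: R1 = 1 + 2 + 3.5 + 5 + 6 + 7.5 + 10 + 13 = 48.
Step 3: U_X = R1 - n1(n1+1)/2 = 48 - 8*9/2 = 48 - 36 = 12.
       U_Y = n1*n2 - U_X = 48 - 12 = 36.
Step 4: Ties are present, so use the tie-corrected normal approximation (with continuity correction) for the p-value.
Step 5: p-value = 0.136773; compare to alpha = 0.1. fail to reject H0.

U_X = 12, p = 0.136773, fail to reject H0 at alpha = 0.1.


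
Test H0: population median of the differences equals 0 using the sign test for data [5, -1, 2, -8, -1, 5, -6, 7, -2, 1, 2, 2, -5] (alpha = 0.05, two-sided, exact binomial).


Step 1: Discard zero differences. Original n = 13; n_eff = number of nonzero differences = 13.
Nonzero differences (with sign): +5, -1, +2, -8, -1, +5, -6, +7, -2, +1, +2, +2, -5
Step 2: Count signs: positive = 7, negative = 6.
Step 3: Under H0: P(positive) = 0.5, so the number of positives S ~ Bin(13, 0.5).
Step 4: Two-sided exact p-value = sum of Bin(13,0.5) probabilities at or below the observed probability = 1.000000.
Step 5: alpha = 0.05. fail to reject H0.

n_eff = 13, pos = 7, neg = 6, p = 1.000000, fail to reject H0.


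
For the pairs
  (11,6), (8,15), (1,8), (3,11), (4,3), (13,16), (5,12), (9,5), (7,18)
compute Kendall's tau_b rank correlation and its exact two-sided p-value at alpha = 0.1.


Step 1: Enumerate the 36 unordered pairs (i,j) with i<j and classify each by sign(x_j-x_i) * sign(y_j-y_i).
  (1,2):dx=-3,dy=+9->D; (1,3):dx=-10,dy=+2->D; (1,4):dx=-8,dy=+5->D; (1,5):dx=-7,dy=-3->C
  (1,6):dx=+2,dy=+10->C; (1,7):dx=-6,dy=+6->D; (1,8):dx=-2,dy=-1->C; (1,9):dx=-4,dy=+12->D
  (2,3):dx=-7,dy=-7->C; (2,4):dx=-5,dy=-4->C; (2,5):dx=-4,dy=-12->C; (2,6):dx=+5,dy=+1->C
  (2,7):dx=-3,dy=-3->C; (2,8):dx=+1,dy=-10->D; (2,9):dx=-1,dy=+3->D; (3,4):dx=+2,dy=+3->C
  (3,5):dx=+3,dy=-5->D; (3,6):dx=+12,dy=+8->C; (3,7):dx=+4,dy=+4->C; (3,8):dx=+8,dy=-3->D
  (3,9):dx=+6,dy=+10->C; (4,5):dx=+1,dy=-8->D; (4,6):dx=+10,dy=+5->C; (4,7):dx=+2,dy=+1->C
  (4,8):dx=+6,dy=-6->D; (4,9):dx=+4,dy=+7->C; (5,6):dx=+9,dy=+13->C; (5,7):dx=+1,dy=+9->C
  (5,8):dx=+5,dy=+2->C; (5,9):dx=+3,dy=+15->C; (6,7):dx=-8,dy=-4->C; (6,8):dx=-4,dy=-11->C
  (6,9):dx=-6,dy=+2->D; (7,8):dx=+4,dy=-7->D; (7,9):dx=+2,dy=+6->C; (8,9):dx=-2,dy=+13->D
Step 2: C = 22, D = 14, total pairs = 36.
Step 3: tau = (C - D)/(n(n-1)/2) = (22 - 14)/36 = 0.222222.
Step 4: Exact two-sided p-value (enumerate n! = 362880 permutations of y under H0): p = 0.476709.
Step 5: alpha = 0.1. fail to reject H0.

tau_b = 0.2222 (C=22, D=14), p = 0.476709, fail to reject H0.


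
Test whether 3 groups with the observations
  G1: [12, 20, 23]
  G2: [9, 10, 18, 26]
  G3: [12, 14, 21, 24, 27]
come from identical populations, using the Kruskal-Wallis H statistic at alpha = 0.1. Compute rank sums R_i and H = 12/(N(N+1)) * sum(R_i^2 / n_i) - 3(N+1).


Step 1: Combine all N = 12 observations and assign midranks.
sorted (value, group, rank): (9,G2,1), (10,G2,2), (12,G1,3.5), (12,G3,3.5), (14,G3,5), (18,G2,6), (20,G1,7), (21,G3,8), (23,G1,9), (24,G3,10), (26,G2,11), (27,G3,12)
Step 2: Sum ranks within each group.
R_1 = 19.5 (n_1 = 3)
R_2 = 20 (n_2 = 4)
R_3 = 38.5 (n_3 = 5)
Step 3: H = 12/(N(N+1)) * sum(R_i^2/n_i) - 3(N+1)
     = 12/(12*13) * (19.5^2/3 + 20^2/4 + 38.5^2/5) - 3*13
     = 0.076923 * 523.2 - 39
     = 1.246154.
Step 4: Ties present; correction factor C = 1 - 6/(12^3 - 12) = 0.996503. Corrected H = 1.246154 / 0.996503 = 1.250526.
Step 5: Under H0, H ~ chi^2(2); p-value = 0.535121.
Step 6: alpha = 0.1. fail to reject H0.

H = 1.2505, df = 2, p = 0.535121, fail to reject H0.


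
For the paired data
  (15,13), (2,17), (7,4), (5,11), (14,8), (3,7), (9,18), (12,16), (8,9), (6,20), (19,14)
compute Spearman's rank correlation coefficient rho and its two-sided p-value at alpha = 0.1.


Step 1: Rank x and y separately (midranks; no ties here).
rank(x): 15->10, 2->1, 7->5, 5->3, 14->9, 3->2, 9->7, 12->8, 8->6, 6->4, 19->11
rank(y): 13->6, 17->9, 4->1, 11->5, 8->3, 7->2, 18->10, 16->8, 9->4, 20->11, 14->7
Step 2: d_i = R_x(i) - R_y(i); compute d_i^2.
  (10-6)^2=16, (1-9)^2=64, (5-1)^2=16, (3-5)^2=4, (9-3)^2=36, (2-2)^2=0, (7-10)^2=9, (8-8)^2=0, (6-4)^2=4, (4-11)^2=49, (11-7)^2=16
sum(d^2) = 214.
Step 3: rho = 1 - 6*214 / (11*(11^2 - 1)) = 1 - 1284/1320 = 0.027273.
Step 4: Under H0, t = rho * sqrt((n-2)/(1-rho^2)) = 0.0818 ~ t(9).
Step 5: Two-sided p-value from the t-distribution with 9 df = 0.936558.
Step 6: alpha = 0.1. fail to reject H0.

rho = 0.0273, p = 0.936558, fail to reject H0 at alpha = 0.1.


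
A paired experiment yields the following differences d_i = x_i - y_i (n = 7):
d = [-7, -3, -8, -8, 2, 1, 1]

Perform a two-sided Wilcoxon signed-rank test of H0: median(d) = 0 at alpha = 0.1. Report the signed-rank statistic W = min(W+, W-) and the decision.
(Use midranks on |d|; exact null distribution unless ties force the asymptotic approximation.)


Step 1: Drop any zero differences (none here) and take |d_i|.
|d| = [7, 3, 8, 8, 2, 1, 1]
Step 2: Midrank |d_i| (ties get averaged ranks).
ranks: |7|->5, |3|->4, |8|->6.5, |8|->6.5, |2|->3, |1|->1.5, |1|->1.5
Step 3: Attach original signs; sum ranks with positive sign and with negative sign.
W+ = 3 + 1.5 + 1.5 = 6
W- = 5 + 4 + 6.5 + 6.5 = 22
(Check: W+ + W- = 28 should equal n(n+1)/2 = 28.)
Step 4: Test statistic W = min(W+, W-) = 6.
Step 5: Ties in |d|, so use the tie-corrected normal approximation.
        E[W] = n(n+1)/4 = 7*8/4 = 14.
        Tie groups: |d|=1 (t=2), |d|=8 (t=2); sum(t^3 - t) = 12.
        Var[W] = n(n+1)(2n+1)/24 - sum(t^3-t)/48 = 840/24 - 12/48 = 34.75.
        z = (W - E[W]) / sqrt(Var[W]) = (6 - 14) / 5.8949 = -1.3571.
        Two-sided p = 2*Phi(z) = 0.174749.
Step 6: alpha = 0.1. fail to reject H0.

W+ = 6, W- = 22, W = min = 6, p = 0.174749, fail to reject H0.


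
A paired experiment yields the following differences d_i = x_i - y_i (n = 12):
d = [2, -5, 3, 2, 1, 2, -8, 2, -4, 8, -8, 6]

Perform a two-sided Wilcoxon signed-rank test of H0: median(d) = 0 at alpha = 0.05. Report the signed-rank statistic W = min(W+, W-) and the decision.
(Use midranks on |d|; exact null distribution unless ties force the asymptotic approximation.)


Step 1: Drop any zero differences (none here) and take |d_i|.
|d| = [2, 5, 3, 2, 1, 2, 8, 2, 4, 8, 8, 6]
Step 2: Midrank |d_i| (ties get averaged ranks).
ranks: |2|->3.5, |5|->8, |3|->6, |2|->3.5, |1|->1, |2|->3.5, |8|->11, |2|->3.5, |4|->7, |8|->11, |8|->11, |6|->9
Step 3: Attach original signs; sum ranks with positive sign and with negative sign.
W+ = 3.5 + 6 + 3.5 + 1 + 3.5 + 3.5 + 11 + 9 = 41
W- = 8 + 11 + 7 + 11 = 37
(Check: W+ + W- = 78 should equal n(n+1)/2 = 78.)
Step 4: Test statistic W = min(W+, W-) = 37.
Step 5: Ties in |d|, so use the tie-corrected normal approximation.
        E[W] = n(n+1)/4 = 12*13/4 = 39.
        Tie groups: |d|=2 (t=4), |d|=8 (t=3); sum(t^3 - t) = 84.
        Var[W] = n(n+1)(2n+1)/24 - sum(t^3-t)/48 = 3900/24 - 84/48 = 160.75.
        z = (W - E[W]) / sqrt(Var[W]) = (37 - 39) / 12.6787 = -0.1577.
        Two-sided p = 2*Phi(z) = 0.874658.
Step 6: alpha = 0.05. fail to reject H0.

W+ = 41, W- = 37, W = min = 37, p = 0.874658, fail to reject H0.


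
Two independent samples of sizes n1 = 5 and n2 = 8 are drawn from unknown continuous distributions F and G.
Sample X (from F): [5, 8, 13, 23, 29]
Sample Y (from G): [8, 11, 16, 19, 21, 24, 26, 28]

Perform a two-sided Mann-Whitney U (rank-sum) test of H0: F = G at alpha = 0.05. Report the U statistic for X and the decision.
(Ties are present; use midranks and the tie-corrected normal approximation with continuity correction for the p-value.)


Step 1: Combine and sort all 13 observations; assign midranks.
sorted (value, group): (5,X), (8,X), (8,Y), (11,Y), (13,X), (16,Y), (19,Y), (21,Y), (23,X), (24,Y), (26,Y), (28,Y), (29,X)
ranks: 5->1, 8->2.5, 8->2.5, 11->4, 13->5, 16->6, 19->7, 21->8, 23->9, 24->10, 26->11, 28->12, 29->13
Step 2: Rank sum for X: R1 = 1 + 2.5 + 5 + 9 + 13 = 30.5.
Step 3: U_X = R1 - n1(n1+1)/2 = 30.5 - 5*6/2 = 30.5 - 15 = 15.5.
       U_Y = n1*n2 - U_X = 40 - 15.5 = 24.5.
Step 4: Ties are present, so use the tie-corrected normal approximation (with continuity correction) for the p-value.
Step 5: p-value = 0.557643; compare to alpha = 0.05. fail to reject H0.

U_X = 15.5, p = 0.557643, fail to reject H0 at alpha = 0.05.


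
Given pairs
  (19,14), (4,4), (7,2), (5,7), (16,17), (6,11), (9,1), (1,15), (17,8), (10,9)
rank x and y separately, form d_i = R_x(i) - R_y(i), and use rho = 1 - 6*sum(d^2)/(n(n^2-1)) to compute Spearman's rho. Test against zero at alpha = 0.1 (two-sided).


Step 1: Rank x and y separately (midranks; no ties here).
rank(x): 19->10, 4->2, 7->5, 5->3, 16->8, 6->4, 9->6, 1->1, 17->9, 10->7
rank(y): 14->8, 4->3, 2->2, 7->4, 17->10, 11->7, 1->1, 15->9, 8->5, 9->6
Step 2: d_i = R_x(i) - R_y(i); compute d_i^2.
  (10-8)^2=4, (2-3)^2=1, (5-2)^2=9, (3-4)^2=1, (8-10)^2=4, (4-7)^2=9, (6-1)^2=25, (1-9)^2=64, (9-5)^2=16, (7-6)^2=1
sum(d^2) = 134.
Step 3: rho = 1 - 6*134 / (10*(10^2 - 1)) = 1 - 804/990 = 0.187879.
Step 4: Under H0, t = rho * sqrt((n-2)/(1-rho^2)) = 0.5410 ~ t(8).
Step 5: Two-sided p-value from the t-distribution with 8 df = 0.603218.
Step 6: alpha = 0.1. fail to reject H0.

rho = 0.1879, p = 0.603218, fail to reject H0 at alpha = 0.1.


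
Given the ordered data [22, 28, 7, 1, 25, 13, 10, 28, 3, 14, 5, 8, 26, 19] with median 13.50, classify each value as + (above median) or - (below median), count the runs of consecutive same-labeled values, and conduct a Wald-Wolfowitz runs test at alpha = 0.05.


Step 1: Compute median = 13.50; label A = above, B = below.
Labels in order: AABBABBABABBAA  (n_A = 7, n_B = 7)
Step 2: Count runs R = 9.
Step 3: Under H0 (random ordering), E[R] = 2*n_A*n_B/(n_A+n_B) + 1 = 2*7*7/14 + 1 = 8.0000.
        Var[R] = 2*n_A*n_B*(2*n_A*n_B - n_A - n_B) / ((n_A+n_B)^2 * (n_A+n_B-1)) = 8232/2548 = 3.2308.
        SD[R] = 1.7974.
Step 4: Continuity-corrected z = (R - 0.5 - E[R]) / SD[R] = (9 - 0.5 - 8.0000) / 1.7974 = 0.2782.
Step 5: Two-sided p-value via normal approximation = 2*(1 - Phi(|z|)) = 0.780879.
Step 6: alpha = 0.05. fail to reject H0.

R = 9, z = 0.2782, p = 0.780879, fail to reject H0.


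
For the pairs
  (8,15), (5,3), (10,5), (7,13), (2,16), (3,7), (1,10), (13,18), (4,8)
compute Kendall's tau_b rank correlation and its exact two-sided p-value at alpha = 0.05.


Step 1: Enumerate the 36 unordered pairs (i,j) with i<j and classify each by sign(x_j-x_i) * sign(y_j-y_i).
  (1,2):dx=-3,dy=-12->C; (1,3):dx=+2,dy=-10->D; (1,4):dx=-1,dy=-2->C; (1,5):dx=-6,dy=+1->D
  (1,6):dx=-5,dy=-8->C; (1,7):dx=-7,dy=-5->C; (1,8):dx=+5,dy=+3->C; (1,9):dx=-4,dy=-7->C
  (2,3):dx=+5,dy=+2->C; (2,4):dx=+2,dy=+10->C; (2,5):dx=-3,dy=+13->D; (2,6):dx=-2,dy=+4->D
  (2,7):dx=-4,dy=+7->D; (2,8):dx=+8,dy=+15->C; (2,9):dx=-1,dy=+5->D; (3,4):dx=-3,dy=+8->D
  (3,5):dx=-8,dy=+11->D; (3,6):dx=-7,dy=+2->D; (3,7):dx=-9,dy=+5->D; (3,8):dx=+3,dy=+13->C
  (3,9):dx=-6,dy=+3->D; (4,5):dx=-5,dy=+3->D; (4,6):dx=-4,dy=-6->C; (4,7):dx=-6,dy=-3->C
  (4,8):dx=+6,dy=+5->C; (4,9):dx=-3,dy=-5->C; (5,6):dx=+1,dy=-9->D; (5,7):dx=-1,dy=-6->C
  (5,8):dx=+11,dy=+2->C; (5,9):dx=+2,dy=-8->D; (6,7):dx=-2,dy=+3->D; (6,8):dx=+10,dy=+11->C
  (6,9):dx=+1,dy=+1->C; (7,8):dx=+12,dy=+8->C; (7,9):dx=+3,dy=-2->D; (8,9):dx=-9,dy=-10->C
Step 2: C = 20, D = 16, total pairs = 36.
Step 3: tau = (C - D)/(n(n-1)/2) = (20 - 16)/36 = 0.111111.
Step 4: Exact two-sided p-value (enumerate n! = 362880 permutations of y under H0): p = 0.761414.
Step 5: alpha = 0.05. fail to reject H0.

tau_b = 0.1111 (C=20, D=16), p = 0.761414, fail to reject H0.


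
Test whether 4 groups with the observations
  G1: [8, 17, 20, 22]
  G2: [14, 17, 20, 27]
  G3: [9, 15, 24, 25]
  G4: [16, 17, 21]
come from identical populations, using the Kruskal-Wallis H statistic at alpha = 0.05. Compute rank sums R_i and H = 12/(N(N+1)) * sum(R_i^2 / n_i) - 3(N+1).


Step 1: Combine all N = 15 observations and assign midranks.
sorted (value, group, rank): (8,G1,1), (9,G3,2), (14,G2,3), (15,G3,4), (16,G4,5), (17,G1,7), (17,G2,7), (17,G4,7), (20,G1,9.5), (20,G2,9.5), (21,G4,11), (22,G1,12), (24,G3,13), (25,G3,14), (27,G2,15)
Step 2: Sum ranks within each group.
R_1 = 29.5 (n_1 = 4)
R_2 = 34.5 (n_2 = 4)
R_3 = 33 (n_3 = 4)
R_4 = 23 (n_4 = 3)
Step 3: H = 12/(N(N+1)) * sum(R_i^2/n_i) - 3(N+1)
     = 12/(15*16) * (29.5^2/4 + 34.5^2/4 + 33^2/4 + 23^2/3) - 3*16
     = 0.050000 * 963.708 - 48
     = 0.185417.
Step 4: Ties present; correction factor C = 1 - 30/(15^3 - 15) = 0.991071. Corrected H = 0.185417 / 0.991071 = 0.187087.
Step 5: Under H0, H ~ chi^2(3); p-value = 0.979646.
Step 6: alpha = 0.05. fail to reject H0.

H = 0.1871, df = 3, p = 0.979646, fail to reject H0.


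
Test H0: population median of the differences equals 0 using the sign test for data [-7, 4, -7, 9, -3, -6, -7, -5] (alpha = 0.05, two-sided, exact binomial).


Step 1: Discard zero differences. Original n = 8; n_eff = number of nonzero differences = 8.
Nonzero differences (with sign): -7, +4, -7, +9, -3, -6, -7, -5
Step 2: Count signs: positive = 2, negative = 6.
Step 3: Under H0: P(positive) = 0.5, so the number of positives S ~ Bin(8, 0.5).
Step 4: Two-sided exact p-value = sum of Bin(8,0.5) probabilities at or below the observed probability = 0.289062.
Step 5: alpha = 0.05. fail to reject H0.

n_eff = 8, pos = 2, neg = 6, p = 0.289062, fail to reject H0.


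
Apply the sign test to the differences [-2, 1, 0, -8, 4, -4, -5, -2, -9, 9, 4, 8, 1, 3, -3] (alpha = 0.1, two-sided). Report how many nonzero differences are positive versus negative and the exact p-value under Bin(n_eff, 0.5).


Step 1: Discard zero differences. Original n = 15; n_eff = number of nonzero differences = 14.
Nonzero differences (with sign): -2, +1, -8, +4, -4, -5, -2, -9, +9, +4, +8, +1, +3, -3
Step 2: Count signs: positive = 7, negative = 7.
Step 3: Under H0: P(positive) = 0.5, so the number of positives S ~ Bin(14, 0.5).
Step 4: Two-sided exact p-value = sum of Bin(14,0.5) probabilities at or below the observed probability = 1.000000.
Step 5: alpha = 0.1. fail to reject H0.

n_eff = 14, pos = 7, neg = 7, p = 1.000000, fail to reject H0.


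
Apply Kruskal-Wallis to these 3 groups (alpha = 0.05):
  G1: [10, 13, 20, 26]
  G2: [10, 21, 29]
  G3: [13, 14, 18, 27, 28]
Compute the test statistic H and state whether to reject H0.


Step 1: Combine all N = 12 observations and assign midranks.
sorted (value, group, rank): (10,G1,1.5), (10,G2,1.5), (13,G1,3.5), (13,G3,3.5), (14,G3,5), (18,G3,6), (20,G1,7), (21,G2,8), (26,G1,9), (27,G3,10), (28,G3,11), (29,G2,12)
Step 2: Sum ranks within each group.
R_1 = 21 (n_1 = 4)
R_2 = 21.5 (n_2 = 3)
R_3 = 35.5 (n_3 = 5)
Step 3: H = 12/(N(N+1)) * sum(R_i^2/n_i) - 3(N+1)
     = 12/(12*13) * (21^2/4 + 21.5^2/3 + 35.5^2/5) - 3*13
     = 0.076923 * 516.383 - 39
     = 0.721795.
Step 4: Ties present; correction factor C = 1 - 12/(12^3 - 12) = 0.993007. Corrected H = 0.721795 / 0.993007 = 0.726878.
Step 5: Under H0, H ~ chi^2(2); p-value = 0.695281.
Step 6: alpha = 0.05. fail to reject H0.

H = 0.7269, df = 2, p = 0.695281, fail to reject H0.


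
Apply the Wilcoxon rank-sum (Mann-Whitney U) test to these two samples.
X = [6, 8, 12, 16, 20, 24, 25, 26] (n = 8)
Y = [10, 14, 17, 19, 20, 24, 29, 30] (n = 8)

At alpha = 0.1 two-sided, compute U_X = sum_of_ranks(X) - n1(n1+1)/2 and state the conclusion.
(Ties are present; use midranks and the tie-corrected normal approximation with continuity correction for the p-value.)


Step 1: Combine and sort all 16 observations; assign midranks.
sorted (value, group): (6,X), (8,X), (10,Y), (12,X), (14,Y), (16,X), (17,Y), (19,Y), (20,X), (20,Y), (24,X), (24,Y), (25,X), (26,X), (29,Y), (30,Y)
ranks: 6->1, 8->2, 10->3, 12->4, 14->5, 16->6, 17->7, 19->8, 20->9.5, 20->9.5, 24->11.5, 24->11.5, 25->13, 26->14, 29->15, 30->16
Step 2: Rank sum for X: R1 = 1 + 2 + 4 + 6 + 9.5 + 11.5 + 13 + 14 = 61.
Step 3: U_X = R1 - n1(n1+1)/2 = 61 - 8*9/2 = 61 - 36 = 25.
       U_Y = n1*n2 - U_X = 64 - 25 = 39.
Step 4: Ties are present, so use the tie-corrected normal approximation (with continuity correction) for the p-value.
Step 5: p-value = 0.494201; compare to alpha = 0.1. fail to reject H0.

U_X = 25, p = 0.494201, fail to reject H0 at alpha = 0.1.


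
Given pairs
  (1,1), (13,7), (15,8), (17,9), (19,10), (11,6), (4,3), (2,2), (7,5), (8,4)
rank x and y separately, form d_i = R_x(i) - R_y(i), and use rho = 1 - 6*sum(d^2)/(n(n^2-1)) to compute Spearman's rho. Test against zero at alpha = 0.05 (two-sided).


Step 1: Rank x and y separately (midranks; no ties here).
rank(x): 1->1, 13->7, 15->8, 17->9, 19->10, 11->6, 4->3, 2->2, 7->4, 8->5
rank(y): 1->1, 7->7, 8->8, 9->9, 10->10, 6->6, 3->3, 2->2, 5->5, 4->4
Step 2: d_i = R_x(i) - R_y(i); compute d_i^2.
  (1-1)^2=0, (7-7)^2=0, (8-8)^2=0, (9-9)^2=0, (10-10)^2=0, (6-6)^2=0, (3-3)^2=0, (2-2)^2=0, (4-5)^2=1, (5-4)^2=1
sum(d^2) = 2.
Step 3: rho = 1 - 6*2 / (10*(10^2 - 1)) = 1 - 12/990 = 0.987879.
Step 4: Under H0, t = rho * sqrt((n-2)/(1-rho^2)) = 18.0003 ~ t(8).
Step 5: Two-sided p-value from the t-distribution with 8 df = 0.000000.
Step 6: alpha = 0.05. reject H0.

rho = 0.9879, p = 0.000000, reject H0 at alpha = 0.05.


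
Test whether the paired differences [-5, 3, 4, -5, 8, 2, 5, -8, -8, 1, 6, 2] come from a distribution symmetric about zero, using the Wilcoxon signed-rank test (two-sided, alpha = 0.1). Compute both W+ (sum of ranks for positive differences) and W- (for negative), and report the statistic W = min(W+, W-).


Step 1: Drop any zero differences (none here) and take |d_i|.
|d| = [5, 3, 4, 5, 8, 2, 5, 8, 8, 1, 6, 2]
Step 2: Midrank |d_i| (ties get averaged ranks).
ranks: |5|->7, |3|->4, |4|->5, |5|->7, |8|->11, |2|->2.5, |5|->7, |8|->11, |8|->11, |1|->1, |6|->9, |2|->2.5
Step 3: Attach original signs; sum ranks with positive sign and with negative sign.
W+ = 4 + 5 + 11 + 2.5 + 7 + 1 + 9 + 2.5 = 42
W- = 7 + 7 + 11 + 11 = 36
(Check: W+ + W- = 78 should equal n(n+1)/2 = 78.)
Step 4: Test statistic W = min(W+, W-) = 36.
Step 5: Ties in |d|, so use the tie-corrected normal approximation.
        E[W] = n(n+1)/4 = 12*13/4 = 39.
        Tie groups: |d|=2 (t=2), |d|=5 (t=3), |d|=8 (t=3); sum(t^3 - t) = 54.
        Var[W] = n(n+1)(2n+1)/24 - sum(t^3-t)/48 = 3900/24 - 54/48 = 161.375.
        z = (W - E[W]) / sqrt(Var[W]) = (36 - 39) / 12.7033 = -0.2362.
        Two-sided p = 2*Phi(z) = 0.813310.
Step 6: alpha = 0.1. fail to reject H0.

W+ = 42, W- = 36, W = min = 36, p = 0.813310, fail to reject H0.


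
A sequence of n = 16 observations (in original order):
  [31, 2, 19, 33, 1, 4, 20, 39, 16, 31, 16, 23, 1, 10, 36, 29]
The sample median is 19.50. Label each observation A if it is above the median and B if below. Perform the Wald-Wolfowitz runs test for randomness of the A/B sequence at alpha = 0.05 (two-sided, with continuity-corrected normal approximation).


Step 1: Compute median = 19.50; label A = above, B = below.
Labels in order: ABBABBAABABABBAA  (n_A = 8, n_B = 8)
Step 2: Count runs R = 11.
Step 3: Under H0 (random ordering), E[R] = 2*n_A*n_B/(n_A+n_B) + 1 = 2*8*8/16 + 1 = 9.0000.
        Var[R] = 2*n_A*n_B*(2*n_A*n_B - n_A - n_B) / ((n_A+n_B)^2 * (n_A+n_B-1)) = 14336/3840 = 3.7333.
        SD[R] = 1.9322.
Step 4: Continuity-corrected z = (R - 0.5 - E[R]) / SD[R] = (11 - 0.5 - 9.0000) / 1.9322 = 0.7763.
Step 5: Two-sided p-value via normal approximation = 2*(1 - Phi(|z|)) = 0.437558.
Step 6: alpha = 0.05. fail to reject H0.

R = 11, z = 0.7763, p = 0.437558, fail to reject H0.


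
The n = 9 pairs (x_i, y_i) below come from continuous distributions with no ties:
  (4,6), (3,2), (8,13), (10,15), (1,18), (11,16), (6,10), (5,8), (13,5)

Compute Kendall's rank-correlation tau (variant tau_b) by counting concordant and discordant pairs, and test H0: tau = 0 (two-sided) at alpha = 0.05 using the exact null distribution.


Step 1: Enumerate the 36 unordered pairs (i,j) with i<j and classify each by sign(x_j-x_i) * sign(y_j-y_i).
  (1,2):dx=-1,dy=-4->C; (1,3):dx=+4,dy=+7->C; (1,4):dx=+6,dy=+9->C; (1,5):dx=-3,dy=+12->D
  (1,6):dx=+7,dy=+10->C; (1,7):dx=+2,dy=+4->C; (1,8):dx=+1,dy=+2->C; (1,9):dx=+9,dy=-1->D
  (2,3):dx=+5,dy=+11->C; (2,4):dx=+7,dy=+13->C; (2,5):dx=-2,dy=+16->D; (2,6):dx=+8,dy=+14->C
  (2,7):dx=+3,dy=+8->C; (2,8):dx=+2,dy=+6->C; (2,9):dx=+10,dy=+3->C; (3,4):dx=+2,dy=+2->C
  (3,5):dx=-7,dy=+5->D; (3,6):dx=+3,dy=+3->C; (3,7):dx=-2,dy=-3->C; (3,8):dx=-3,dy=-5->C
  (3,9):dx=+5,dy=-8->D; (4,5):dx=-9,dy=+3->D; (4,6):dx=+1,dy=+1->C; (4,7):dx=-4,dy=-5->C
  (4,8):dx=-5,dy=-7->C; (4,9):dx=+3,dy=-10->D; (5,6):dx=+10,dy=-2->D; (5,7):dx=+5,dy=-8->D
  (5,8):dx=+4,dy=-10->D; (5,9):dx=+12,dy=-13->D; (6,7):dx=-5,dy=-6->C; (6,8):dx=-6,dy=-8->C
  (6,9):dx=+2,dy=-11->D; (7,8):dx=-1,dy=-2->C; (7,9):dx=+7,dy=-5->D; (8,9):dx=+8,dy=-3->D
Step 2: C = 22, D = 14, total pairs = 36.
Step 3: tau = (C - D)/(n(n-1)/2) = (22 - 14)/36 = 0.222222.
Step 4: Exact two-sided p-value (enumerate n! = 362880 permutations of y under H0): p = 0.476709.
Step 5: alpha = 0.05. fail to reject H0.

tau_b = 0.2222 (C=22, D=14), p = 0.476709, fail to reject H0.


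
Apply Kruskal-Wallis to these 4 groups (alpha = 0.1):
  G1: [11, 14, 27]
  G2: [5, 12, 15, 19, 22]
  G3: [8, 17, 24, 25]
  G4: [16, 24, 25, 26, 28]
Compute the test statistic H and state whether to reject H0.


Step 1: Combine all N = 17 observations and assign midranks.
sorted (value, group, rank): (5,G2,1), (8,G3,2), (11,G1,3), (12,G2,4), (14,G1,5), (15,G2,6), (16,G4,7), (17,G3,8), (19,G2,9), (22,G2,10), (24,G3,11.5), (24,G4,11.5), (25,G3,13.5), (25,G4,13.5), (26,G4,15), (27,G1,16), (28,G4,17)
Step 2: Sum ranks within each group.
R_1 = 24 (n_1 = 3)
R_2 = 30 (n_2 = 5)
R_3 = 35 (n_3 = 4)
R_4 = 64 (n_4 = 5)
Step 3: H = 12/(N(N+1)) * sum(R_i^2/n_i) - 3(N+1)
     = 12/(17*18) * (24^2/3 + 30^2/5 + 35^2/4 + 64^2/5) - 3*18
     = 0.039216 * 1497.45 - 54
     = 4.723529.
Step 4: Ties present; correction factor C = 1 - 12/(17^3 - 17) = 0.997549. Corrected H = 4.723529 / 0.997549 = 4.735135.
Step 5: Under H0, H ~ chi^2(3); p-value = 0.192251.
Step 6: alpha = 0.1. fail to reject H0.

H = 4.7351, df = 3, p = 0.192251, fail to reject H0.


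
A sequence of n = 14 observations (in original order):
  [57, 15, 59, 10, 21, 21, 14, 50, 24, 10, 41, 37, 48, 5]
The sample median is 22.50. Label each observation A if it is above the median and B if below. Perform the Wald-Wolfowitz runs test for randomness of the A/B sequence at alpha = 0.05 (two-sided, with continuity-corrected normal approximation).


Step 1: Compute median = 22.50; label A = above, B = below.
Labels in order: ABABBBBAABAAAB  (n_A = 7, n_B = 7)
Step 2: Count runs R = 8.
Step 3: Under H0 (random ordering), E[R] = 2*n_A*n_B/(n_A+n_B) + 1 = 2*7*7/14 + 1 = 8.0000.
        Var[R] = 2*n_A*n_B*(2*n_A*n_B - n_A - n_B) / ((n_A+n_B)^2 * (n_A+n_B-1)) = 8232/2548 = 3.2308.
        SD[R] = 1.7974.
Step 4: R = E[R], so z = 0 with no continuity correction.
Step 5: Two-sided p-value via normal approximation = 2*(1 - Phi(|z|)) = 1.000000.
Step 6: alpha = 0.05. fail to reject H0.

R = 8, z = 0.0000, p = 1.000000, fail to reject H0.


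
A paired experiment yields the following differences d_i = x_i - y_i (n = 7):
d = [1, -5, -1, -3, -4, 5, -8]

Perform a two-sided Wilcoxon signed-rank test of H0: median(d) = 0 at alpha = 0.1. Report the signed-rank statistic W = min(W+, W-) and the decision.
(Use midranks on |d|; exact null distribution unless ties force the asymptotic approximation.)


Step 1: Drop any zero differences (none here) and take |d_i|.
|d| = [1, 5, 1, 3, 4, 5, 8]
Step 2: Midrank |d_i| (ties get averaged ranks).
ranks: |1|->1.5, |5|->5.5, |1|->1.5, |3|->3, |4|->4, |5|->5.5, |8|->7
Step 3: Attach original signs; sum ranks with positive sign and with negative sign.
W+ = 1.5 + 5.5 = 7
W- = 5.5 + 1.5 + 3 + 4 + 7 = 21
(Check: W+ + W- = 28 should equal n(n+1)/2 = 28.)
Step 4: Test statistic W = min(W+, W-) = 7.
Step 5: Ties in |d|, so use the tie-corrected normal approximation.
        E[W] = n(n+1)/4 = 7*8/4 = 14.
        Tie groups: |d|=1 (t=2), |d|=5 (t=2); sum(t^3 - t) = 12.
        Var[W] = n(n+1)(2n+1)/24 - sum(t^3-t)/48 = 840/24 - 12/48 = 34.75.
        z = (W - E[W]) / sqrt(Var[W]) = (7 - 14) / 5.8949 = -1.1875.
        Two-sided p = 2*Phi(z) = 0.235044.
Step 6: alpha = 0.1. fail to reject H0.

W+ = 7, W- = 21, W = min = 7, p = 0.235044, fail to reject H0.


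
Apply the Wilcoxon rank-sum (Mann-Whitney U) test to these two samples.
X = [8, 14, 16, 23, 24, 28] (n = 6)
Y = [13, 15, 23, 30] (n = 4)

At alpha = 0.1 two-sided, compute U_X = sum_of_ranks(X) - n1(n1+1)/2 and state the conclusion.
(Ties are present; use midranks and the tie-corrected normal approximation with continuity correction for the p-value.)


Step 1: Combine and sort all 10 observations; assign midranks.
sorted (value, group): (8,X), (13,Y), (14,X), (15,Y), (16,X), (23,X), (23,Y), (24,X), (28,X), (30,Y)
ranks: 8->1, 13->2, 14->3, 15->4, 16->5, 23->6.5, 23->6.5, 24->8, 28->9, 30->10
Step 2: Rank sum for X: R1 = 1 + 3 + 5 + 6.5 + 8 + 9 = 32.5.
Step 3: U_X = R1 - n1(n1+1)/2 = 32.5 - 6*7/2 = 32.5 - 21 = 11.5.
       U_Y = n1*n2 - U_X = 24 - 11.5 = 12.5.
Step 4: Ties are present, so use the tie-corrected normal approximation (with continuity correction) for the p-value.
Step 5: p-value = 1.000000; compare to alpha = 0.1. fail to reject H0.

U_X = 11.5, p = 1.000000, fail to reject H0 at alpha = 0.1.
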